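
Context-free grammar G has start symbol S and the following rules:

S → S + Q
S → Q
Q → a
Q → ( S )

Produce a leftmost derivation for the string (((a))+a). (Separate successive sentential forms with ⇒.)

S ⇒ Q ⇒ (S) ⇒ (S+Q) ⇒ (Q+Q) ⇒ ((S)+Q) ⇒ ((Q)+Q) ⇒ (((S))+Q) ⇒ (((Q))+Q) ⇒ (((a))+Q) ⇒ (((a))+a)

S ⇒ Q   [S → Q]
Q ⇒ (S)   [Q → ( S )]
(S) ⇒ (S+Q)   [S → S + Q]
(S+Q) ⇒ (Q+Q)   [S → Q]
(Q+Q) ⇒ ((S)+Q)   [Q → ( S )]
((S)+Q) ⇒ ((Q)+Q)   [S → Q]
((Q)+Q) ⇒ (((S))+Q)   [Q → ( S )]
(((S))+Q) ⇒ (((Q))+Q)   [S → Q]
(((Q))+Q) ⇒ (((a))+Q)   [Q → a]
(((a))+Q) ⇒ (((a))+a)   [Q → a]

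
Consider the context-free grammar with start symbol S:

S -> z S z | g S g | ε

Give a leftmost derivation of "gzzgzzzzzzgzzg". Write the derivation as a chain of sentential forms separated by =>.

S => gSg => gzSzg => gzzSzzg => gzzgSgzzg => gzzgzSzgzzg => gzzgzzSzzgzzg => gzzgzzzSzzzgzzg => gzzgzzzzzzgzzg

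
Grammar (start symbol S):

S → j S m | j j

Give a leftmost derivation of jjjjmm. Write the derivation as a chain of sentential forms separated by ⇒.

S ⇒ jSm ⇒ jjSmm ⇒ jjjjmm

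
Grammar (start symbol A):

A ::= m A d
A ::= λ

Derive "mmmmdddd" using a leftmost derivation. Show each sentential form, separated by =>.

A => mAd   [A ::= m A d]
mAd => mmAdd   [A ::= m A d]
mmAdd => mmmAddd   [A ::= m A d]
mmmAddd => mmmmAdddd   [A ::= m A d]
mmmmAdddd => mmmmdddd   [A ::= λ]

A=>mAd=>mmAdd=>mmmAddd=>mmmmAdddd=>mmmmdddd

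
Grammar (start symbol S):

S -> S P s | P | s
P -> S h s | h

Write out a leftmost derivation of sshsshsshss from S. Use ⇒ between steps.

S ⇒ SPs ⇒ PPs ⇒ ShsPs ⇒ SPshsPs ⇒ sPshsPs ⇒ sShsshsPs ⇒ sshsshsPs ⇒ sshsshsShss ⇒ sshsshsshss

S ⇒ SPs   [S -> S P s]
SPs ⇒ PPs   [S -> P]
PPs ⇒ ShsPs   [P -> S h s]
ShsPs ⇒ SPshsPs   [S -> S P s]
SPshsPs ⇒ sPshsPs   [S -> s]
sPshsPs ⇒ sShsshsPs   [P -> S h s]
sShsshsPs ⇒ sshsshsPs   [S -> s]
sshsshsPs ⇒ sshsshsShss   [P -> S h s]
sshsshsShss ⇒ sshsshsshss   [S -> s]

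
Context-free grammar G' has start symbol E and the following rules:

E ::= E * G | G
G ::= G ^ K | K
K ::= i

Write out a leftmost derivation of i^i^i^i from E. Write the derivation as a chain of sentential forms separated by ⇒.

E ⇒ G ⇒ G^K ⇒ G^K^K ⇒ G^K^K^K ⇒ K^K^K^K ⇒ i^K^K^K ⇒ i^i^K^K ⇒ i^i^i^K ⇒ i^i^i^i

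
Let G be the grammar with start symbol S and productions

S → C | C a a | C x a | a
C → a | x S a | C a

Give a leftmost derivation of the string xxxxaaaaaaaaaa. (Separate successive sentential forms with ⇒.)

S ⇒ C   [S → C]
C ⇒ Ca   [C → C a]
Ca ⇒ xSaa   [C → x S a]
xSaa ⇒ xCaa   [S → C]
xCaa ⇒ xCaaa   [C → C a]
xCaaa ⇒ xxSaaaa   [C → x S a]
xxSaaaa ⇒ xxCaaaaaa   [S → C a a]
xxCaaaaaa ⇒ xxxSaaaaaaa   [C → x S a]
xxxSaaaaaaa ⇒ xxxCaaaaaaa   [S → C]
xxxCaaaaaaa ⇒ xxxCaaaaaaaa   [C → C a]
xxxCaaaaaaaa ⇒ xxxxSaaaaaaaaa   [C → x S a]
xxxxSaaaaaaaaa ⇒ xxxxaaaaaaaaaa   [S → a]

S ⇒ C ⇒ Ca ⇒ xSaa ⇒ xCaa ⇒ xCaaa ⇒ xxSaaaa ⇒ xxCaaaaaa ⇒ xxxSaaaaaaa ⇒ xxxCaaaaaaa ⇒ xxxCaaaaaaaa ⇒ xxxxSaaaaaaaaa ⇒ xxxxaaaaaaaaaa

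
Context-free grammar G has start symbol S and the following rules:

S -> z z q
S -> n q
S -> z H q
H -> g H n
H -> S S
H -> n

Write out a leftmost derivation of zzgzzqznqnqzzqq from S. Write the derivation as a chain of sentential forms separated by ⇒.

S ⇒ zHq   [S -> z H q]
zHq ⇒ zSSq   [H -> S S]
zSSq ⇒ zzHqSq   [S -> z H q]
zzHqSq ⇒ zzgHnqSq   [H -> g H n]
zzgHnqSq ⇒ zzgSSnqSq   [H -> S S]
zzgSSnqSq ⇒ zzgzzqSnqSq   [S -> z z q]
zzgzzqSnqSq ⇒ zzgzzqzHqnqSq   [S -> z H q]
zzgzzqzHqnqSq ⇒ zzgzzqznqnqSq   [H -> n]
zzgzzqznqnqSq ⇒ zzgzzqznqnqzzqq   [S -> z z q]

S ⇒ zHq ⇒ zSSq ⇒ zzHqSq ⇒ zzgHnqSq ⇒ zzgSSnqSq ⇒ zzgzzqSnqSq ⇒ zzgzzqzHqnqSq ⇒ zzgzzqznqnqSq ⇒ zzgzzqznqnqzzqq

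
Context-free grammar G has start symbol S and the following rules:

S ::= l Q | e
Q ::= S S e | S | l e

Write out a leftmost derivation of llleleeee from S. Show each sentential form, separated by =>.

S=>lQ=>lSSe=>llQSe=>llleSe=>lllelQe=>lllelSSee=>llleleSee=>llleleeee

S => lQ   [S ::= l Q]
lQ => lSSe   [Q ::= S S e]
lSSe => llQSe   [S ::= l Q]
llQSe => llleSe   [Q ::= l e]
llleSe => lllelQe   [S ::= l Q]
lllelQe => lllelSSee   [Q ::= S S e]
lllelSSee => llleleSee   [S ::= e]
llleleSee => llleleeee   [S ::= e]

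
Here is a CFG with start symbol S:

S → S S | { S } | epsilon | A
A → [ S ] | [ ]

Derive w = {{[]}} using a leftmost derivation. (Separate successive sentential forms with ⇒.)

S ⇒ SS ⇒ {S}S ⇒ {{S}}S ⇒ {{A}}S ⇒ {{[]}}S ⇒ {{[]}}

S ⇒ SS   [S → S S]
SS ⇒ {S}S   [S → { S }]
{S}S ⇒ {{S}}S   [S → { S }]
{{S}}S ⇒ {{A}}S   [S → A]
{{A}}S ⇒ {{[]}}S   [A → [ ]]
{{[]}}S ⇒ {{[]}}   [S → epsilon]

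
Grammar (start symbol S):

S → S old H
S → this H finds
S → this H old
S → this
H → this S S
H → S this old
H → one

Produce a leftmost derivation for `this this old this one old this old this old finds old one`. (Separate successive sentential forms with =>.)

S => S old H => this H finds old H => this S this old finds old H => this S old H this old finds old H => this this old H this old finds old H => this this old S this old this old finds old H => this this old this H old this old this old finds old H => this this old this one old this old this old finds old H => this this old this one old this old this old finds old one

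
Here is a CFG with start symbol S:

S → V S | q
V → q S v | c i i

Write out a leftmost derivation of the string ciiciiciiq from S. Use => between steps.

S => VS   [S → V S]
VS => ciiS   [V → c i i]
ciiS => ciiVS   [S → V S]
ciiVS => ciiciiS   [V → c i i]
ciiciiS => ciiciiVS   [S → V S]
ciiciiVS => ciiciiciiS   [V → c i i]
ciiciiciiS => ciiciiciiq   [S → q]

S => VS => ciiS => ciiVS => ciiciiS => ciiciiVS => ciiciiciiS => ciiciiciiq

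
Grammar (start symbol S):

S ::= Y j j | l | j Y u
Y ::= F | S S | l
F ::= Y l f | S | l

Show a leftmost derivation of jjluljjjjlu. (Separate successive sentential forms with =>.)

S => jYu   [S ::= j Y u]
jYu => jSSu   [Y ::= S S]
jSSu => jYjjSu   [S ::= Y j j]
jYjjSu => jSSjjSu   [Y ::= S S]
jSSjjSu => jjYuSjjSu   [S ::= j Y u]
jjYuSjjSu => jjluSjjSu   [Y ::= l]
jjluSjjSu => jjluYjjjjSu   [S ::= Y j j]
jjluYjjjjSu => jjluljjjjSu   [Y ::= l]
jjluljjjjSu => jjluljjjjlu   [S ::= l]

S => jYu => jSSu => jYjjSu => jSSjjSu => jjYuSjjSu => jjluSjjSu => jjluYjjjjSu => jjluljjjjSu => jjluljjjjlu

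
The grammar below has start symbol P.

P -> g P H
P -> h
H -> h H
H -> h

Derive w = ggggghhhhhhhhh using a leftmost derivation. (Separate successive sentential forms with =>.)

P => gPH => ggPHH => gggPHHH => ggggPHHHH => gggggPHHHHH => ggggghHHHHH => ggggghhHHHHH => ggggghhhHHHHH => ggggghhhhHHHHH => ggggghhhhhHHHH => ggggghhhhhhHHH => ggggghhhhhhhHH => ggggghhhhhhhhH => ggggghhhhhhhhh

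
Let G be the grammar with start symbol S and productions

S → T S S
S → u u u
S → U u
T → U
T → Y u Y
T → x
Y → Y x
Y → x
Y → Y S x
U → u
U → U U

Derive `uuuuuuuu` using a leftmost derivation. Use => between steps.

S=>Uu=>UUu=>uUu=>uUUu=>uUUUu=>uuUUu=>uuUUUu=>uuuUUu=>uuuUUUu=>uuuuUUu=>uuuuuUu=>uuuuuUUu=>uuuuuuUu=>uuuuuuuu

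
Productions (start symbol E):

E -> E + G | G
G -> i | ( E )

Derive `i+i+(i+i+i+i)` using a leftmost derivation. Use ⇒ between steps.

E ⇒ E+G   [E -> E + G]
E+G ⇒ E+G+G   [E -> E + G]
E+G+G ⇒ G+G+G   [E -> G]
G+G+G ⇒ i+G+G   [G -> i]
i+G+G ⇒ i+i+G   [G -> i]
i+i+G ⇒ i+i+(E)   [G -> ( E )]
i+i+(E) ⇒ i+i+(E+G)   [E -> E + G]
i+i+(E+G) ⇒ i+i+(E+G+G)   [E -> E + G]
i+i+(E+G+G) ⇒ i+i+(E+G+G+G)   [E -> E + G]
i+i+(E+G+G+G) ⇒ i+i+(G+G+G+G)   [E -> G]
i+i+(G+G+G+G) ⇒ i+i+(i+G+G+G)   [G -> i]
i+i+(i+G+G+G) ⇒ i+i+(i+i+G+G)   [G -> i]
i+i+(i+i+G+G) ⇒ i+i+(i+i+i+G)   [G -> i]
i+i+(i+i+i+G) ⇒ i+i+(i+i+i+i)   [G -> i]

E ⇒ E+G ⇒ E+G+G ⇒ G+G+G ⇒ i+G+G ⇒ i+i+G ⇒ i+i+(E) ⇒ i+i+(E+G) ⇒ i+i+(E+G+G) ⇒ i+i+(E+G+G+G) ⇒ i+i+(G+G+G+G) ⇒ i+i+(i+G+G+G) ⇒ i+i+(i+i+G+G) ⇒ i+i+(i+i+i+G) ⇒ i+i+(i+i+i+i)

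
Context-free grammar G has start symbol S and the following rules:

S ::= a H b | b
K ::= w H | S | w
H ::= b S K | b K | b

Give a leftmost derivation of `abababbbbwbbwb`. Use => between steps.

S => aHb => abSKb => abaHbKb => ababSKbKb => ababaHbKbKb => abababSKbKbKb => abababbKbKbKb => abababbSbKbKb => abababbbbKbKb => abababbbbwHbKb => abababbbbwbbKb => abababbbbwbbwb

S => aHb   [S ::= a H b]
aHb => abSKb   [H ::= b S K]
abSKb => abaHbKb   [S ::= a H b]
abaHbKb => ababSKbKb   [H ::= b S K]
ababSKbKb => ababaHbKbKb   [S ::= a H b]
ababaHbKbKb => abababSKbKbKb   [H ::= b S K]
abababSKbKbKb => abababbKbKbKb   [S ::= b]
abababbKbKbKb => abababbSbKbKb   [K ::= S]
abababbSbKbKb => abababbbbKbKb   [S ::= b]
abababbbbKbKb => abababbbbwHbKb   [K ::= w H]
abababbbbwHbKb => abababbbbwbbKb   [H ::= b]
abababbbbwbbKb => abababbbbwbbwb   [K ::= w]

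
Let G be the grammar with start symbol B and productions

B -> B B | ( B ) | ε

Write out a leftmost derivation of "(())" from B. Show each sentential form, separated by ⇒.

B ⇒ BB ⇒ BBB ⇒ (B)BB ⇒ (BB)BB ⇒ ((B)B)BB ⇒ (()B)BB ⇒ (())BB ⇒ (())B ⇒ (())

B ⇒ BB   [B -> B B]
BB ⇒ BBB   [B -> B B]
BBB ⇒ (B)BB   [B -> ( B )]
(B)BB ⇒ (BB)BB   [B -> B B]
(BB)BB ⇒ ((B)B)BB   [B -> ( B )]
((B)B)BB ⇒ (()B)BB   [B -> ε]
(()B)BB ⇒ (())BB   [B -> ε]
(())BB ⇒ (())B   [B -> ε]
(())B ⇒ (())   [B -> ε]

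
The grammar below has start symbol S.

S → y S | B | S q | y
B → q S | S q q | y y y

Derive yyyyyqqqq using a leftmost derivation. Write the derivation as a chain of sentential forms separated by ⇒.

S ⇒ Sq ⇒ Sqq ⇒ Bqq ⇒ Sqqqq ⇒ ySqqqq ⇒ yySqqqq ⇒ yyySqqqq ⇒ yyyySqqqq ⇒ yyyyyqqqq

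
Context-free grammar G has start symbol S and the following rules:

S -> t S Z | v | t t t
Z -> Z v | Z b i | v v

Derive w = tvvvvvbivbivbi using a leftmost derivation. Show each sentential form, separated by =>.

S=>tSZ=>tvZ=>tvZbi=>tvZvbi=>tvZbivbi=>tvZvbivbi=>tvZbivbivbi=>tvZvbivbivbi=>tvZvvbivbivbi=>tvvvvvbivbivbi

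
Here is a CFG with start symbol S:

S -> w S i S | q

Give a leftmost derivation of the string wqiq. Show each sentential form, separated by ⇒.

S ⇒ wSiS   [S -> w S i S]
wSiS ⇒ wqiS   [S -> q]
wqiS ⇒ wqiq   [S -> q]

S ⇒ wSiS ⇒ wqiS ⇒ wqiq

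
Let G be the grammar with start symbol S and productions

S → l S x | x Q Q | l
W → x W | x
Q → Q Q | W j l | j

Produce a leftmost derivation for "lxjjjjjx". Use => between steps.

S=>lSx=>lxQQx=>lxQQQx=>lxQQQQx=>lxQQQQQx=>lxjQQQQx=>lxjjQQQx=>lxjjjQQx=>lxjjjjQx=>lxjjjjjx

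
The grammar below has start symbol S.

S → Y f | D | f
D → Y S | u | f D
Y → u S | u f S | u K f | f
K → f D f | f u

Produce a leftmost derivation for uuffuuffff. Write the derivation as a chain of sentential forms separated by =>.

S=>Yf=>uSf=>uDf=>uYSf=>uuSSf=>uufSf=>uufDf=>uuffDf=>uuffYSf=>uuffuSSf=>uuffuYfSf=>uuffuuSfSf=>uuffuuffSf=>uuffuuffff

S => Yf   [S → Y f]
Yf => uSf   [Y → u S]
uSf => uDf   [S → D]
uDf => uYSf   [D → Y S]
uYSf => uuSSf   [Y → u S]
uuSSf => uufSf   [S → f]
uufSf => uufDf   [S → D]
uufDf => uuffDf   [D → f D]
uuffDf => uuffYSf   [D → Y S]
uuffYSf => uuffuSSf   [Y → u S]
uuffuSSf => uuffuYfSf   [S → Y f]
uuffuYfSf => uuffuuSfSf   [Y → u S]
uuffuuSfSf => uuffuuffSf   [S → f]
uuffuuffSf => uuffuuffff   [S → f]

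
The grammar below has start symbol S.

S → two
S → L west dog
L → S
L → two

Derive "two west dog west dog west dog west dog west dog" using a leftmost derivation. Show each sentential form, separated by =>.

S => L west dog => S west dog => L west dog west dog => S west dog west dog => L west dog west dog west dog => S west dog west dog west dog => L west dog west dog west dog west dog => S west dog west dog west dog west dog => L west dog west dog west dog west dog west dog => two west dog west dog west dog west dog west dog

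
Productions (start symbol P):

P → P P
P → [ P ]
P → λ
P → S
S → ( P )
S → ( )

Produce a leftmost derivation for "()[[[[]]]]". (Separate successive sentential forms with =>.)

P => PP   [P → P P]
PP => SP   [P → S]
SP => ()P   [S → ( )]
()P => ()[P]   [P → [ P ]]
()[P] => ()[[P]]   [P → [ P ]]
()[[P]] => ()[[[P]]]   [P → [ P ]]
()[[[P]]] => ()[[[[P]]]]   [P → [ P ]]
()[[[[P]]]] => ()[[[[]]]]   [P → λ]

P => PP => SP => ()P => ()[P] => ()[[P]] => ()[[[P]]] => ()[[[[P]]]] => ()[[[[]]]]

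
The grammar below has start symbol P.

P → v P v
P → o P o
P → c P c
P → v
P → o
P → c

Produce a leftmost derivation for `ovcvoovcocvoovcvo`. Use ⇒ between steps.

P ⇒ oPo ⇒ ovPvo ⇒ ovcPcvo ⇒ ovcvPvcvo ⇒ ovcvoPovcvo ⇒ ovcvooPoovcvo ⇒ ovcvoovPvoovcvo ⇒ ovcvoovcPcvoovcvo ⇒ ovcvoovcocvoovcvo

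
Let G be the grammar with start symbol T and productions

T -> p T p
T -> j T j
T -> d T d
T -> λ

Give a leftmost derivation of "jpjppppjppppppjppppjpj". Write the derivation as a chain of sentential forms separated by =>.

T => jTj => jpTpj => jpjTjpj => jpjpTpjpj => jpjppTppjpj => jpjpppTpppjpj => jpjppppTppppjpj => jpjppppjTjppppjpj => jpjppppjpTpjppppjpj => jpjppppjppTppjppppjpj => jpjppppjpppTpppjppppjpj => jpjppppjppppppjppppjpj

T => jTj   [T -> j T j]
jTj => jpTpj   [T -> p T p]
jpTpj => jpjTjpj   [T -> j T j]
jpjTjpj => jpjpTpjpj   [T -> p T p]
jpjpTpjpj => jpjppTppjpj   [T -> p T p]
jpjppTppjpj => jpjpppTpppjpj   [T -> p T p]
jpjpppTpppjpj => jpjppppTppppjpj   [T -> p T p]
jpjppppTppppjpj => jpjppppjTjppppjpj   [T -> j T j]
jpjppppjTjppppjpj => jpjppppjpTpjppppjpj   [T -> p T p]
jpjppppjpTpjppppjpj => jpjppppjppTppjppppjpj   [T -> p T p]
jpjppppjppTppjppppjpj => jpjppppjpppTpppjppppjpj   [T -> p T p]
jpjppppjpppTpppjppppjpj => jpjppppjppppppjppppjpj   [T -> λ]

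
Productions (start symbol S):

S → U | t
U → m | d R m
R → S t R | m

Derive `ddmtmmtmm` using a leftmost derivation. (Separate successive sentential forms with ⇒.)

S⇒U⇒dRm⇒dStRm⇒dUtRm⇒ddRmtRm⇒ddStRmtRm⇒ddUtRmtRm⇒ddmtRmtRm⇒ddmtmmtRm⇒ddmtmmtmm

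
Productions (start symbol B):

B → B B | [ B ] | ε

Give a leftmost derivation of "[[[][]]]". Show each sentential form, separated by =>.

B => [B]   [B → [ B ]]
[B] => [BB]   [B → B B]
[BB] => [[B]B]   [B → [ B ]]
[[B]B] => [[BB]B]   [B → B B]
[[BB]B] => [[[B]B]B]   [B → [ B ]]
[[[B]B]B] => [[[]B]B]   [B → ε]
[[[]B]B] => [[[][B]]B]   [B → [ B ]]
[[[][B]]B] => [[[][]]B]   [B → ε]
[[[][]]B] => [[[][]]]   [B → ε]

B => [B] => [BB] => [[B]B] => [[BB]B] => [[[B]B]B] => [[[]B]B] => [[[][B]]B] => [[[][]]B] => [[[][]]]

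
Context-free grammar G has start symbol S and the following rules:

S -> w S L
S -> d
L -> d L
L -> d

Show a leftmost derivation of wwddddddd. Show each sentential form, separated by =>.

S=>wSL=>wwSLL=>wwdLL=>wwddLL=>wwdddLL=>wwddddLL=>wwdddddLL=>wwddddddL=>wwddddddd

S => wSL   [S -> w S L]
wSL => wwSLL   [S -> w S L]
wwSLL => wwdLL   [S -> d]
wwdLL => wwddLL   [L -> d L]
wwddLL => wwdddLL   [L -> d L]
wwdddLL => wwddddLL   [L -> d L]
wwddddLL => wwdddddLL   [L -> d L]
wwdddddLL => wwddddddL   [L -> d]
wwddddddL => wwddddddd   [L -> d]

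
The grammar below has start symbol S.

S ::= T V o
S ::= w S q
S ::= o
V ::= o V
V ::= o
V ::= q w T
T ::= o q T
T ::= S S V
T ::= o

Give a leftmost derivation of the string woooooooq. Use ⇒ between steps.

S ⇒ wSq ⇒ wTVoq ⇒ wSSVVoq ⇒ woSVVoq ⇒ woTVoVVoq ⇒ wooVoVVoq ⇒ wooooVVoq ⇒ woooooVoq ⇒ woooooooq

S ⇒ wSq   [S ::= w S q]
wSq ⇒ wTVoq   [S ::= T V o]
wTVoq ⇒ wSSVVoq   [T ::= S S V]
wSSVVoq ⇒ woSVVoq   [S ::= o]
woSVVoq ⇒ woTVoVVoq   [S ::= T V o]
woTVoVVoq ⇒ wooVoVVoq   [T ::= o]
wooVoVVoq ⇒ wooooVVoq   [V ::= o]
wooooVVoq ⇒ woooooVoq   [V ::= o]
woooooVoq ⇒ woooooooq   [V ::= o]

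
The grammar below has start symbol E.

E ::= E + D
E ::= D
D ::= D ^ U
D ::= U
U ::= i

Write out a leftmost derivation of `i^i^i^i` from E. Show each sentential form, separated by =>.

E => D => D^U => D^U^U => D^U^U^U => U^U^U^U => i^U^U^U => i^i^U^U => i^i^i^U => i^i^i^i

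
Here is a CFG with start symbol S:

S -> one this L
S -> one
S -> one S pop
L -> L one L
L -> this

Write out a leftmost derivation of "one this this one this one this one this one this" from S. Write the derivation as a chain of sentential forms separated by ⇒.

S ⇒ one this L ⇒ one this L one L ⇒ one this L one L one L ⇒ one this L one L one L one L ⇒ one this L one L one L one L one L ⇒ one this this one L one L one L one L ⇒ one this this one this one L one L one L ⇒ one this this one this one this one L one L ⇒ one this this one this one this one this one L ⇒ one this this one this one this one this one this

S ⇒ one this L   [S -> one this L]
one this L ⇒ one this L one L   [L -> L one L]
one this L one L ⇒ one this L one L one L   [L -> L one L]
one this L one L one L ⇒ one this L one L one L one L   [L -> L one L]
one this L one L one L one L ⇒ one this L one L one L one L one L   [L -> L one L]
one this L one L one L one L one L ⇒ one this this one L one L one L one L   [L -> this]
one this this one L one L one L one L ⇒ one this this one this one L one L one L   [L -> this]
one this this one this one L one L one L ⇒ one this this one this one this one L one L   [L -> this]
one this this one this one this one L one L ⇒ one this this one this one this one this one L   [L -> this]
one this this one this one this one this one L ⇒ one this this one this one this one this one this   [L -> this]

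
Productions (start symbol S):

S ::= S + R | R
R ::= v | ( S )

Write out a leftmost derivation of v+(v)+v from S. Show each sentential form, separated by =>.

S => S+R => S+R+R => R+R+R => v+R+R => v+(S)+R => v+(R)+R => v+(v)+R => v+(v)+v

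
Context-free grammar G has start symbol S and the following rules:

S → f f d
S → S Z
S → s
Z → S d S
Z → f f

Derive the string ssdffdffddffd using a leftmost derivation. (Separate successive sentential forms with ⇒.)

S ⇒ SZ ⇒ SZZ ⇒ sZZ ⇒ sSdSZ ⇒ ssdSZ ⇒ ssdffdZ ⇒ ssdffdSdS ⇒ ssdffdffddS ⇒ ssdffdffddffd

S ⇒ SZ   [S → S Z]
SZ ⇒ SZZ   [S → S Z]
SZZ ⇒ sZZ   [S → s]
sZZ ⇒ sSdSZ   [Z → S d S]
sSdSZ ⇒ ssdSZ   [S → s]
ssdSZ ⇒ ssdffdZ   [S → f f d]
ssdffdZ ⇒ ssdffdSdS   [Z → S d S]
ssdffdSdS ⇒ ssdffdffddS   [S → f f d]
ssdffdffddS ⇒ ssdffdffddffd   [S → f f d]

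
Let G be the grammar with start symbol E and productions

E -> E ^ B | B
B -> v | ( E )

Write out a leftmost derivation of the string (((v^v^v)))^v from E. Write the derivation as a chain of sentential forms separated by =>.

E => E^B   [E -> E ^ B]
E^B => B^B   [E -> B]
B^B => (E)^B   [B -> ( E )]
(E)^B => (B)^B   [E -> B]
(B)^B => ((E))^B   [B -> ( E )]
((E))^B => ((B))^B   [E -> B]
((B))^B => (((E)))^B   [B -> ( E )]
(((E)))^B => (((E^B)))^B   [E -> E ^ B]
(((E^B)))^B => (((E^B^B)))^B   [E -> E ^ B]
(((E^B^B)))^B => (((B^B^B)))^B   [E -> B]
(((B^B^B)))^B => (((v^B^B)))^B   [B -> v]
(((v^B^B)))^B => (((v^v^B)))^B   [B -> v]
(((v^v^B)))^B => (((v^v^v)))^B   [B -> v]
(((v^v^v)))^B => (((v^v^v)))^v   [B -> v]

E => E^B => B^B => (E)^B => (B)^B => ((E))^B => ((B))^B => (((E)))^B => (((E^B)))^B => (((E^B^B)))^B => (((B^B^B)))^B => (((v^B^B)))^B => (((v^v^B)))^B => (((v^v^v)))^B => (((v^v^v)))^v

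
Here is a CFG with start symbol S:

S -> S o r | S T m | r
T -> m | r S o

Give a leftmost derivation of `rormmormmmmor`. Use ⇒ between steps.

S ⇒ Sor   [S -> S o r]
Sor ⇒ STmor   [S -> S T m]
STmor ⇒ STmTmor   [S -> S T m]
STmTmor ⇒ SorTmTmor   [S -> S o r]
SorTmTmor ⇒ STmorTmTmor   [S -> S T m]
STmorTmTmor ⇒ SorTmorTmTmor   [S -> S o r]
SorTmorTmTmor ⇒ rorTmorTmTmor   [S -> r]
rorTmorTmTmor ⇒ rormmorTmTmor   [T -> m]
rormmorTmTmor ⇒ rormmormmTmor   [T -> m]
rormmormmTmor ⇒ rormmormmmmor   [T -> m]

S⇒Sor⇒STmor⇒STmTmor⇒SorTmTmor⇒STmorTmTmor⇒SorTmorTmTmor⇒rorTmorTmTmor⇒rormmorTmTmor⇒rormmormmTmor⇒rormmormmmmor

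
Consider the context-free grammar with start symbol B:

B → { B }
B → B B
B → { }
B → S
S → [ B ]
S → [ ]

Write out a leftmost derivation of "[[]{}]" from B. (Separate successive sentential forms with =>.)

B => S   [B → S]
S => [B]   [S → [ B ]]
[B] => [BB]   [B → B B]
[BB] => [SB]   [B → S]
[SB] => [[]B]   [S → [ ]]
[[]B] => [[]{}]   [B → { }]

B=>S=>[B]=>[BB]=>[SB]=>[[]B]=>[[]{}]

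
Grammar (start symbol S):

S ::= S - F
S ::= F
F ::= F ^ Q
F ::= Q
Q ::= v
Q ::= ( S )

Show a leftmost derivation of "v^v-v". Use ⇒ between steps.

S⇒S-F⇒F-F⇒F^Q-F⇒Q^Q-F⇒v^Q-F⇒v^v-F⇒v^v-Q⇒v^v-v

S ⇒ S-F   [S ::= S - F]
S-F ⇒ F-F   [S ::= F]
F-F ⇒ F^Q-F   [F ::= F ^ Q]
F^Q-F ⇒ Q^Q-F   [F ::= Q]
Q^Q-F ⇒ v^Q-F   [Q ::= v]
v^Q-F ⇒ v^v-F   [Q ::= v]
v^v-F ⇒ v^v-Q   [F ::= Q]
v^v-Q ⇒ v^v-v   [Q ::= v]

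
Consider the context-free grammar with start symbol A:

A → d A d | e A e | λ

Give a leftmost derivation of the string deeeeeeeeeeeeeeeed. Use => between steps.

A => dAd => deAed => deeAeed => deeeAeeed => deeeeAeeeed => deeeeeAeeeeed => deeeeeeAeeeeeed => deeeeeeeAeeeeeeed => deeeeeeeeAeeeeeeeed => deeeeeeeeeeeeeeeed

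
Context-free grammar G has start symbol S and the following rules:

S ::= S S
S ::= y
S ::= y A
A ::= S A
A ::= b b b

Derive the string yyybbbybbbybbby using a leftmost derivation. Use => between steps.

S => SS => yAS => ySAS => ySSAS => yyASAS => yySASAS => yyyAASAS => yyybbbASAS => yyybbbSASAS => yyybbbyASAS => yyybbbybbbSAS => yyybbbybbbyAS => yyybbbybbbybbbS => yyybbbybbbybbby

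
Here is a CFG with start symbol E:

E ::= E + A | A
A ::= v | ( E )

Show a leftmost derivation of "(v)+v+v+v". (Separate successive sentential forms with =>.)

E => E+A => E+A+A => E+A+A+A => A+A+A+A => (E)+A+A+A => (A)+A+A+A => (v)+A+A+A => (v)+v+A+A => (v)+v+v+A => (v)+v+v+v

E => E+A   [E ::= E + A]
E+A => E+A+A   [E ::= E + A]
E+A+A => E+A+A+A   [E ::= E + A]
E+A+A+A => A+A+A+A   [E ::= A]
A+A+A+A => (E)+A+A+A   [A ::= ( E )]
(E)+A+A+A => (A)+A+A+A   [E ::= A]
(A)+A+A+A => (v)+A+A+A   [A ::= v]
(v)+A+A+A => (v)+v+A+A   [A ::= v]
(v)+v+A+A => (v)+v+v+A   [A ::= v]
(v)+v+v+A => (v)+v+v+v   [A ::= v]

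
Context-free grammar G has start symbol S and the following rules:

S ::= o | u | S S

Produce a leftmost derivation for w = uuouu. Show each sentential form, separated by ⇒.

S⇒SS⇒SSS⇒uSS⇒uSSS⇒uSSSS⇒uuSSS⇒uuoSS⇒uuouS⇒uuouu

S ⇒ SS   [S ::= S S]
SS ⇒ SSS   [S ::= S S]
SSS ⇒ uSS   [S ::= u]
uSS ⇒ uSSS   [S ::= S S]
uSSS ⇒ uSSSS   [S ::= S S]
uSSSS ⇒ uuSSS   [S ::= u]
uuSSS ⇒ uuoSS   [S ::= o]
uuoSS ⇒ uuouS   [S ::= u]
uuouS ⇒ uuouu   [S ::= u]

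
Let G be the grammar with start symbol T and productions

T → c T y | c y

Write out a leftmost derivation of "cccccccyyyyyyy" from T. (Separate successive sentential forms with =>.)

T => cTy => ccTyy => cccTyyy => ccccTyyyy => cccccTyyyyy => ccccccTyyyyyy => cccccccyyyyyyy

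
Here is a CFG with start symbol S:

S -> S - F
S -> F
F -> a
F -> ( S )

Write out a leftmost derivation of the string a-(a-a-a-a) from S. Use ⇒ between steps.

S⇒S-F⇒F-F⇒a-F⇒a-(S)⇒a-(S-F)⇒a-(S-F-F)⇒a-(S-F-F-F)⇒a-(F-F-F-F)⇒a-(a-F-F-F)⇒a-(a-a-F-F)⇒a-(a-a-a-F)⇒a-(a-a-a-a)

S ⇒ S-F   [S -> S - F]
S-F ⇒ F-F   [S -> F]
F-F ⇒ a-F   [F -> a]
a-F ⇒ a-(S)   [F -> ( S )]
a-(S) ⇒ a-(S-F)   [S -> S - F]
a-(S-F) ⇒ a-(S-F-F)   [S -> S - F]
a-(S-F-F) ⇒ a-(S-F-F-F)   [S -> S - F]
a-(S-F-F-F) ⇒ a-(F-F-F-F)   [S -> F]
a-(F-F-F-F) ⇒ a-(a-F-F-F)   [F -> a]
a-(a-F-F-F) ⇒ a-(a-a-F-F)   [F -> a]
a-(a-a-F-F) ⇒ a-(a-a-a-F)   [F -> a]
a-(a-a-a-F) ⇒ a-(a-a-a-a)   [F -> a]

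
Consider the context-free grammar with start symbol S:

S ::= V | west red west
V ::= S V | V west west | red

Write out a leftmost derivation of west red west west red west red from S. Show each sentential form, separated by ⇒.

S ⇒ V ⇒ S V ⇒ west red west V ⇒ west red west S V ⇒ west red west west red west V ⇒ west red west west red west red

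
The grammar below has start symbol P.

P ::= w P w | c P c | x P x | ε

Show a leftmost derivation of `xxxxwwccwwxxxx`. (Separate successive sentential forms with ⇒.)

P ⇒ xPx   [P ::= x P x]
xPx ⇒ xxPxx   [P ::= x P x]
xxPxx ⇒ xxxPxxx   [P ::= x P x]
xxxPxxx ⇒ xxxxPxxxx   [P ::= x P x]
xxxxPxxxx ⇒ xxxxwPwxxxx   [P ::= w P w]
xxxxwPwxxxx ⇒ xxxxwwPwwxxxx   [P ::= w P w]
xxxxwwPwwxxxx ⇒ xxxxwwcPcwwxxxx   [P ::= c P c]
xxxxwwcPcwwxxxx ⇒ xxxxwwccwwxxxx   [P ::= ε]

P ⇒ xPx ⇒ xxPxx ⇒ xxxPxxx ⇒ xxxxPxxxx ⇒ xxxxwPwxxxx ⇒ xxxxwwPwwxxxx ⇒ xxxxwwcPcwwxxxx ⇒ xxxxwwccwwxxxx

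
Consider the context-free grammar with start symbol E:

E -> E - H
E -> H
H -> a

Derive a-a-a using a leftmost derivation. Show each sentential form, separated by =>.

E=>E-H=>E-H-H=>H-H-H=>a-H-H=>a-a-H=>a-a-a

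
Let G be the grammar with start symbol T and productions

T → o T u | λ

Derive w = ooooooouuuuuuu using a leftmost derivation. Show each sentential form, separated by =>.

T => oTu   [T → o T u]
oTu => ooTuu   [T → o T u]
ooTuu => oooTuuu   [T → o T u]
oooTuuu => ooooTuuuu   [T → o T u]
ooooTuuuu => oooooTuuuuu   [T → o T u]
oooooTuuuuu => ooooooTuuuuuu   [T → o T u]
ooooooTuuuuuu => oooooooTuuuuuuu   [T → o T u]
oooooooTuuuuuuu => ooooooouuuuuuu   [T → λ]

T=>oTu=>ooTuu=>oooTuuu=>ooooTuuuu=>oooooTuuuuu=>ooooooTuuuuuu=>oooooooTuuuuuuu=>ooooooouuuuuuu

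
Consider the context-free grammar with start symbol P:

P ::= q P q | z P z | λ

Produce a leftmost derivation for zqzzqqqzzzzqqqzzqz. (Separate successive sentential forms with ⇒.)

P ⇒ zPz ⇒ zqPqz ⇒ zqzPzqz ⇒ zqzzPzzqz ⇒ zqzzqPqzzqz ⇒ zqzzqqPqqzzqz ⇒ zqzzqqqPqqqzzqz ⇒ zqzzqqqzPzqqqzzqz ⇒ zqzzqqqzzPzzqqqzzqz ⇒ zqzzqqqzzzzqqqzzqz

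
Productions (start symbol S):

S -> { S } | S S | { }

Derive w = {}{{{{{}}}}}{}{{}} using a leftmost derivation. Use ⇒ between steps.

S⇒SS⇒SSS⇒{}SS⇒{}{S}S⇒{}{{S}}S⇒{}{{{S}}}S⇒{}{{{{S}}}}S⇒{}{{{{{}}}}}S⇒{}{{{{{}}}}}SS⇒{}{{{{{}}}}}{}S⇒{}{{{{{}}}}}{}{S}⇒{}{{{{{}}}}}{}{{}}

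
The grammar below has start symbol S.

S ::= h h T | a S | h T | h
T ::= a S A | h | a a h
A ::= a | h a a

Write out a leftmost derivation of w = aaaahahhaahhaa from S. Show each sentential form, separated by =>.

S => aS => aaS => aaaS => aaaaS => aaaahT => aaaahaSA => aaaahahhTA => aaaahahhaahA => aaaahahhaahhaa

S => aS   [S ::= a S]
aS => aaS   [S ::= a S]
aaS => aaaS   [S ::= a S]
aaaS => aaaaS   [S ::= a S]
aaaaS => aaaahT   [S ::= h T]
aaaahT => aaaahaSA   [T ::= a S A]
aaaahaSA => aaaahahhTA   [S ::= h h T]
aaaahahhTA => aaaahahhaahA   [T ::= a a h]
aaaahahhaahA => aaaahahhaahhaa   [A ::= h a a]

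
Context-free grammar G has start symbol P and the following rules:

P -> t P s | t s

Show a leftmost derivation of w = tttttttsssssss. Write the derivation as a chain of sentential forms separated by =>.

P => tPs => ttPss => tttPsss => ttttPssss => tttttPsssss => ttttttPssssss => tttttttsssssss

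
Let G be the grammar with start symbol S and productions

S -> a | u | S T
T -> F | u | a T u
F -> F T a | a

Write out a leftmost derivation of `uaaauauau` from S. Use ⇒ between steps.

S ⇒ ST   [S -> S T]
ST ⇒ STT   [S -> S T]
STT ⇒ uTT   [S -> u]
uTT ⇒ uFT   [T -> F]
uFT ⇒ uFTaT   [F -> F T a]
uFTaT ⇒ uaTaT   [F -> a]
uaTaT ⇒ uaaTuaT   [T -> a T u]
uaaTuaT ⇒ uaaFuaT   [T -> F]
uaaFuaT ⇒ uaaFTauaT   [F -> F T a]
uaaFTauaT ⇒ uaaaTauaT   [F -> a]
uaaaTauaT ⇒ uaaauauaT   [T -> u]
uaaauauaT ⇒ uaaauauau   [T -> u]

S ⇒ ST ⇒ STT ⇒ uTT ⇒ uFT ⇒ uFTaT ⇒ uaTaT ⇒ uaaTuaT ⇒ uaaFuaT ⇒ uaaFTauaT ⇒ uaaaTauaT ⇒ uaaauauaT ⇒ uaaauauau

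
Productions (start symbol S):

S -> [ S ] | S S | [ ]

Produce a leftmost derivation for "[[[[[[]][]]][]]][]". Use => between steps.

S=>SS=>[S]S=>[[S]]S=>[[SS]]S=>[[[S]S]]S=>[[[[S]]S]]S=>[[[[SS]]S]]S=>[[[[[S]S]]S]]S=>[[[[[[]]S]]S]]S=>[[[[[[]][]]]S]]S=>[[[[[[]][]]][]]]S=>[[[[[[]][]]][]]][]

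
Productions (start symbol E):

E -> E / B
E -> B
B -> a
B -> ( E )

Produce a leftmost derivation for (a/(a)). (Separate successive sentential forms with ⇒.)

E ⇒ B ⇒ (E) ⇒ (E/B) ⇒ (B/B) ⇒ (a/B) ⇒ (a/(E)) ⇒ (a/(B)) ⇒ (a/(a))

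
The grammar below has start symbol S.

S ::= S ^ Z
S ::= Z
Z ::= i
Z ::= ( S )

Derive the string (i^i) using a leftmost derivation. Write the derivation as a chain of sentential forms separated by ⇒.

S ⇒ Z ⇒ (S) ⇒ (S^Z) ⇒ (Z^Z) ⇒ (i^Z) ⇒ (i^i)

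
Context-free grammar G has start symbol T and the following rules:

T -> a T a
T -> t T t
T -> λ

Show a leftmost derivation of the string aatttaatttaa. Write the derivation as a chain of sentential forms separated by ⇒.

T ⇒ aTa ⇒ aaTaa ⇒ aatTtaa ⇒ aattTttaa ⇒ aatttTtttaa ⇒ aatttaTatttaa ⇒ aatttaatttaa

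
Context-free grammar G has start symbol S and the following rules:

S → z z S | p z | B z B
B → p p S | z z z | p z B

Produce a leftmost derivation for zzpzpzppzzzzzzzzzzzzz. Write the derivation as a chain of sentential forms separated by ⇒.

S ⇒ zzS ⇒ zzBzB ⇒ zzpzBzB ⇒ zzpzpzBzB ⇒ zzpzpzppSzB ⇒ zzpzpzppzzSzB ⇒ zzpzpzppzzBzBzB ⇒ zzpzpzppzzzzzzBzB ⇒ zzpzpzppzzzzzzzzzzB ⇒ zzpzpzppzzzzzzzzzzzzz

S ⇒ zzS   [S → z z S]
zzS ⇒ zzBzB   [S → B z B]
zzBzB ⇒ zzpzBzB   [B → p z B]
zzpzBzB ⇒ zzpzpzBzB   [B → p z B]
zzpzpzBzB ⇒ zzpzpzppSzB   [B → p p S]
zzpzpzppSzB ⇒ zzpzpzppzzSzB   [S → z z S]
zzpzpzppzzSzB ⇒ zzpzpzppzzBzBzB   [S → B z B]
zzpzpzppzzBzBzB ⇒ zzpzpzppzzzzzzBzB   [B → z z z]
zzpzpzppzzzzzzBzB ⇒ zzpzpzppzzzzzzzzzzB   [B → z z z]
zzpzpzppzzzzzzzzzzB ⇒ zzpzpzppzzzzzzzzzzzzz   [B → z z z]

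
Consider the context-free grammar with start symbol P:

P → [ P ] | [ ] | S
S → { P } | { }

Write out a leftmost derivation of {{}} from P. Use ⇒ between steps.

P ⇒ S ⇒ {P} ⇒ {S} ⇒ {{}}

P ⇒ S   [P → S]
S ⇒ {P}   [S → { P }]
{P} ⇒ {S}   [P → S]
{S} ⇒ {{}}   [S → { }]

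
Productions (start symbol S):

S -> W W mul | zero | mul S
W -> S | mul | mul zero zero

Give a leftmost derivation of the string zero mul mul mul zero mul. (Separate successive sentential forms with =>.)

S => W W mul => S W mul => W W mul W mul => S W mul W mul => zero W mul W mul => zero mul mul W mul => zero mul mul S mul => zero mul mul mul S mul => zero mul mul mul zero mul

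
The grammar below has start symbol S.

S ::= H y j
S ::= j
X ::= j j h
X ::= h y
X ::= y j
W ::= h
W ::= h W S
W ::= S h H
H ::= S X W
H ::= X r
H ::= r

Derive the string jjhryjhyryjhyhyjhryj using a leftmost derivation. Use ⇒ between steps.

S ⇒ Hyj   [S ::= H y j]
Hyj ⇒ SXWyj   [H ::= S X W]
SXWyj ⇒ HyjXWyj   [S ::= H y j]
HyjXWyj ⇒ XryjXWyj   [H ::= X r]
XryjXWyj ⇒ jjhryjXWyj   [X ::= j j h]
jjhryjXWyj ⇒ jjhryjhyWyj   [X ::= h y]
jjhryjhyWyj ⇒ jjhryjhyShHyj   [W ::= S h H]
jjhryjhyShHyj ⇒ jjhryjhyHyjhHyj   [S ::= H y j]
jjhryjhyHyjhHyj ⇒ jjhryjhySXWyjhHyj   [H ::= S X W]
jjhryjhySXWyjhHyj ⇒ jjhryjhyHyjXWyjhHyj   [S ::= H y j]
jjhryjhyHyjXWyjhHyj ⇒ jjhryjhyryjXWyjhHyj   [H ::= r]
jjhryjhyryjXWyjhHyj ⇒ jjhryjhyryjhyWyjhHyj   [X ::= h y]
jjhryjhyryjhyWyjhHyj ⇒ jjhryjhyryjhyhyjhHyj   [W ::= h]
jjhryjhyryjhyhyjhHyj ⇒ jjhryjhyryjhyhyjhryj   [H ::= r]

S ⇒ Hyj ⇒ SXWyj ⇒ HyjXWyj ⇒ XryjXWyj ⇒ jjhryjXWyj ⇒ jjhryjhyWyj ⇒ jjhryjhyShHyj ⇒ jjhryjhyHyjhHyj ⇒ jjhryjhySXWyjhHyj ⇒ jjhryjhyHyjXWyjhHyj ⇒ jjhryjhyryjXWyjhHyj ⇒ jjhryjhyryjhyWyjhHyj ⇒ jjhryjhyryjhyhyjhHyj ⇒ jjhryjhyryjhyhyjhryj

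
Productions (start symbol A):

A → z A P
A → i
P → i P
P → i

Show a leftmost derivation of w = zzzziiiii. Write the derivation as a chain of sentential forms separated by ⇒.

A ⇒ zAP ⇒ zzAPP ⇒ zzzAPPP ⇒ zzzzAPPPP ⇒ zzzziPPPP ⇒ zzzziiPPP ⇒ zzzziiiPP ⇒ zzzziiiiP ⇒ zzzziiiii

A ⇒ zAP   [A → z A P]
zAP ⇒ zzAPP   [A → z A P]
zzAPP ⇒ zzzAPPP   [A → z A P]
zzzAPPP ⇒ zzzzAPPPP   [A → z A P]
zzzzAPPPP ⇒ zzzziPPPP   [A → i]
zzzziPPPP ⇒ zzzziiPPP   [P → i]
zzzziiPPP ⇒ zzzziiiPP   [P → i]
zzzziiiPP ⇒ zzzziiiiP   [P → i]
zzzziiiiP ⇒ zzzziiiii   [P → i]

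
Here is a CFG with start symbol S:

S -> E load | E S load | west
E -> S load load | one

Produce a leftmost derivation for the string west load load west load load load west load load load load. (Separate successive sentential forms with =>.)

S => E load   [S -> E load]
E load => S load load load   [E -> S load load]
S load load load => E S load load load load   [S -> E S load]
E S load load load load => S load load S load load load load   [E -> S load load]
S load load S load load load load => E S load load load S load load load load   [S -> E S load]
E S load load load S load load load load => S load load S load load load S load load load load   [E -> S load load]
S load load S load load load S load load load load => west load load S load load load S load load load load   [S -> west]
west load load S load load load S load load load load => west load load west load load load S load load load load   [S -> west]
west load load west load load load S load load load load => west load load west load load load west load load load load   [S -> west]

S => E load => S load load load => E S load load load load => S load load S load load load load => E S load load load S load load load load => S load load S load load load S load load load load => west load load S load load load S load load load load => west load load west load load load S load load load load => west load load west load load load west load load load load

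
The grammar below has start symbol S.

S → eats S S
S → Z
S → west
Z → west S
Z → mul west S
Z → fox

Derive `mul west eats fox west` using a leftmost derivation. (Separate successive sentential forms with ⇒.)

S ⇒ Z   [S → Z]
Z ⇒ mul west S   [Z → mul west S]
mul west S ⇒ mul west eats S S   [S → eats S S]
mul west eats S S ⇒ mul west eats Z S   [S → Z]
mul west eats Z S ⇒ mul west eats fox S   [Z → fox]
mul west eats fox S ⇒ mul west eats fox west   [S → west]

S ⇒ Z ⇒ mul west S ⇒ mul west eats S S ⇒ mul west eats Z S ⇒ mul west eats fox S ⇒ mul west eats fox west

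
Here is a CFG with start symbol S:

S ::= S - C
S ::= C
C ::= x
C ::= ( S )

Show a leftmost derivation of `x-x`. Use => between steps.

S=>S-C=>C-C=>x-C=>x-x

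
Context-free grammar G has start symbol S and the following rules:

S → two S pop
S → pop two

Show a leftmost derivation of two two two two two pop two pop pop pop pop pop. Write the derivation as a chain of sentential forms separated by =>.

S => two S pop => two two S pop pop => two two two S pop pop pop => two two two two S pop pop pop pop => two two two two two S pop pop pop pop pop => two two two two two pop two pop pop pop pop pop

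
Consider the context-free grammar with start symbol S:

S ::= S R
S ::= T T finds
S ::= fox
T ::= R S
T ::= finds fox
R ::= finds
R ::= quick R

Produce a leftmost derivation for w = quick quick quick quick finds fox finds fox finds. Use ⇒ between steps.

S ⇒ T T finds ⇒ R S T finds ⇒ quick R S T finds ⇒ quick quick R S T finds ⇒ quick quick quick R S T finds ⇒ quick quick quick quick R S T finds ⇒ quick quick quick quick finds S T finds ⇒ quick quick quick quick finds fox T finds ⇒ quick quick quick quick finds fox finds fox finds

S ⇒ T T finds   [S ::= T T finds]
T T finds ⇒ R S T finds   [T ::= R S]
R S T finds ⇒ quick R S T finds   [R ::= quick R]
quick R S T finds ⇒ quick quick R S T finds   [R ::= quick R]
quick quick R S T finds ⇒ quick quick quick R S T finds   [R ::= quick R]
quick quick quick R S T finds ⇒ quick quick quick quick R S T finds   [R ::= quick R]
quick quick quick quick R S T finds ⇒ quick quick quick quick finds S T finds   [R ::= finds]
quick quick quick quick finds S T finds ⇒ quick quick quick quick finds fox T finds   [S ::= fox]
quick quick quick quick finds fox T finds ⇒ quick quick quick quick finds fox finds fox finds   [T ::= finds fox]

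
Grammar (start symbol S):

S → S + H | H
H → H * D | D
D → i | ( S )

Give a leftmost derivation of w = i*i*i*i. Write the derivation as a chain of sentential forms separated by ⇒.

S ⇒ H   [S → H]
H ⇒ H*D   [H → H * D]
H*D ⇒ H*D*D   [H → H * D]
H*D*D ⇒ H*D*D*D   [H → H * D]
H*D*D*D ⇒ D*D*D*D   [H → D]
D*D*D*D ⇒ i*D*D*D   [D → i]
i*D*D*D ⇒ i*i*D*D   [D → i]
i*i*D*D ⇒ i*i*i*D   [D → i]
i*i*i*D ⇒ i*i*i*i   [D → i]

S ⇒ H ⇒ H*D ⇒ H*D*D ⇒ H*D*D*D ⇒ D*D*D*D ⇒ i*D*D*D ⇒ i*i*D*D ⇒ i*i*i*D ⇒ i*i*i*i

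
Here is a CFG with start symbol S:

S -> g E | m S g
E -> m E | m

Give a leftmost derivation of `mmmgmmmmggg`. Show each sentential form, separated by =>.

S => mSg   [S -> m S g]
mSg => mmSgg   [S -> m S g]
mmSgg => mmmSggg   [S -> m S g]
mmmSggg => mmmgEggg   [S -> g E]
mmmgEggg => mmmgmEggg   [E -> m E]
mmmgmEggg => mmmgmmEggg   [E -> m E]
mmmgmmEggg => mmmgmmmEggg   [E -> m E]
mmmgmmmEggg => mmmgmmmmggg   [E -> m]

S=>mSg=>mmSgg=>mmmSggg=>mmmgEggg=>mmmgmEggg=>mmmgmmEggg=>mmmgmmmEggg=>mmmgmmmmggg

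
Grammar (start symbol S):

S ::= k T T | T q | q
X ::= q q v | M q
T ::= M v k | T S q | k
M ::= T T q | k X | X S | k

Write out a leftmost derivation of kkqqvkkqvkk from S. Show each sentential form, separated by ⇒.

S⇒kTT⇒kMvkT⇒kTTqvkT⇒kMvkTqvkT⇒kXSvkTqvkT⇒kMqSvkTqvkT⇒kkqSvkTqvkT⇒kkqqvkTqvkT⇒kkqqvkkqvkT⇒kkqqvkkqvkk

S ⇒ kTT   [S ::= k T T]
kTT ⇒ kMvkT   [T ::= M v k]
kMvkT ⇒ kTTqvkT   [M ::= T T q]
kTTqvkT ⇒ kMvkTqvkT   [T ::= M v k]
kMvkTqvkT ⇒ kXSvkTqvkT   [M ::= X S]
kXSvkTqvkT ⇒ kMqSvkTqvkT   [X ::= M q]
kMqSvkTqvkT ⇒ kkqSvkTqvkT   [M ::= k]
kkqSvkTqvkT ⇒ kkqqvkTqvkT   [S ::= q]
kkqqvkTqvkT ⇒ kkqqvkkqvkT   [T ::= k]
kkqqvkkqvkT ⇒ kkqqvkkqvkk   [T ::= k]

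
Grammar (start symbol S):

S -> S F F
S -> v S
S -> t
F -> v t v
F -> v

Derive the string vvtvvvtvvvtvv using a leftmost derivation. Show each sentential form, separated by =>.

S => SFF   [S -> S F F]
SFF => SFFFF   [S -> S F F]
SFFFF => vSFFFF   [S -> v S]
vSFFFF => vSFFFFFF   [S -> S F F]
vSFFFFFF => vvSFFFFFF   [S -> v S]
vvSFFFFFF => vvtFFFFFF   [S -> t]
vvtFFFFFF => vvtvFFFFF   [F -> v]
vvtvFFFFF => vvtvvFFFF   [F -> v]
vvtvvFFFF => vvtvvvtvFFF   [F -> v t v]
vvtvvvtvFFF => vvtvvvtvvFF   [F -> v]
vvtvvvtvvFF => vvtvvvtvvvtvF   [F -> v t v]
vvtvvvtvvvtvF => vvtvvvtvvvtvv   [F -> v]

S=>SFF=>SFFFF=>vSFFFF=>vSFFFFFF=>vvSFFFFFF=>vvtFFFFFF=>vvtvFFFFF=>vvtvvFFFF=>vvtvvvtvFFF=>vvtvvvtvvFF=>vvtvvvtvvvtvF=>vvtvvvtvvvtvv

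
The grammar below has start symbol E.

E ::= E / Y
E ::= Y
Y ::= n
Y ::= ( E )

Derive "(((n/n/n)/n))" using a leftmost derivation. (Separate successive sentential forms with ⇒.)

E⇒Y⇒(E)⇒(Y)⇒((E))⇒((E/Y))⇒((Y/Y))⇒(((E)/Y))⇒(((E/Y)/Y))⇒(((E/Y/Y)/Y))⇒(((Y/Y/Y)/Y))⇒(((n/Y/Y)/Y))⇒(((n/n/Y)/Y))⇒(((n/n/n)/Y))⇒(((n/n/n)/n))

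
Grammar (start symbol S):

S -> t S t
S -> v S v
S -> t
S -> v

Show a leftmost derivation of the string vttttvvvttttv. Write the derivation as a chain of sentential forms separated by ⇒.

S ⇒ vSv   [S -> v S v]
vSv ⇒ vtStv   [S -> t S t]
vtStv ⇒ vttSttv   [S -> t S t]
vttSttv ⇒ vtttStttv   [S -> t S t]
vtttStttv ⇒ vttttSttttv   [S -> t S t]
vttttSttttv ⇒ vttttvSvttttv   [S -> v S v]
vttttvSvttttv ⇒ vttttvvvttttv   [S -> v]

S ⇒ vSv ⇒ vtStv ⇒ vttSttv ⇒ vtttStttv ⇒ vttttSttttv ⇒ vttttvSvttttv ⇒ vttttvvvttttv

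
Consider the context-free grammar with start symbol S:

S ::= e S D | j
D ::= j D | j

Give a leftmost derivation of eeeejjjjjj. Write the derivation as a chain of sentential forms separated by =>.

S => eSD => eeSDD => eeeSDDD => eeeeSDDDD => eeeejDDDD => eeeejjDDD => eeeejjjDDD => eeeejjjjDD => eeeejjjjjD => eeeejjjjjj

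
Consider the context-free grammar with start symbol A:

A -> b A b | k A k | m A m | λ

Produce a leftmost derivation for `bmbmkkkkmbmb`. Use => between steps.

A=>bAb=>bmAmb=>bmbAbmb=>bmbmAmbmb=>bmbmkAkmbmb=>bmbmkkAkkmbmb=>bmbmkkkkmbmb

A => bAb   [A -> b A b]
bAb => bmAmb   [A -> m A m]
bmAmb => bmbAbmb   [A -> b A b]
bmbAbmb => bmbmAmbmb   [A -> m A m]
bmbmAmbmb => bmbmkAkmbmb   [A -> k A k]
bmbmkAkmbmb => bmbmkkAkkmbmb   [A -> k A k]
bmbmkkAkkmbmb => bmbmkkkkmbmb   [A -> λ]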